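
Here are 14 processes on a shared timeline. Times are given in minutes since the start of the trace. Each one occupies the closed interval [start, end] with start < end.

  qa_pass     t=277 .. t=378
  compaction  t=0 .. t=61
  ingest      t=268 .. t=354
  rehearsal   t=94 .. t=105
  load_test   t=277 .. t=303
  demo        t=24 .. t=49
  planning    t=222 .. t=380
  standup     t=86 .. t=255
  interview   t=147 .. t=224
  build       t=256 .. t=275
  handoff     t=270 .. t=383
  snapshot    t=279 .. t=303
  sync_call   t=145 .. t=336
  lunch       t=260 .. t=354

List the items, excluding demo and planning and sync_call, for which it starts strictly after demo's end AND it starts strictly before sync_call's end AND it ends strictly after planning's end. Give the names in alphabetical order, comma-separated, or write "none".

handoff

Conditions: its start is strictly after demo's end (X.start > t=49) AND its start is strictly before sync_call's end (X.start < t=336) AND its end is strictly after planning's end (X.end > t=380).
build: start t=256 > t=49? ✓; start t=256 < t=336? ✓; end t=275 > t=380? ✗ → no.
compaction: start t=0 > t=49? ✗; start t=0 < t=336? ✓; end t=61 > t=380? ✗ → no.
handoff: start t=270 > t=49? ✓; start t=270 < t=336? ✓; end t=383 > t=380? ✓ → yes.
ingest: start t=268 > t=49? ✓; start t=268 < t=336? ✓; end t=354 > t=380? ✗ → no.
interview: start t=147 > t=49? ✓; start t=147 < t=336? ✓; end t=224 > t=380? ✗ → no.
load_test: start t=277 > t=49? ✓; start t=277 < t=336? ✓; end t=303 > t=380? ✗ → no.
lunch: start t=260 > t=49? ✓; start t=260 < t=336? ✓; end t=354 > t=380? ✗ → no.
qa_pass: start t=277 > t=49? ✓; start t=277 < t=336? ✓; end t=378 > t=380? ✗ → no.
rehearsal: start t=94 > t=49? ✓; start t=94 < t=336? ✓; end t=105 > t=380? ✗ → no.
snapshot: start t=279 > t=49? ✓; start t=279 < t=336? ✓; end t=303 > t=380? ✗ → no.
standup: start t=86 > t=49? ✓; start t=86 < t=336? ✓; end t=255 > t=380? ✗ → no.
Result: handoff.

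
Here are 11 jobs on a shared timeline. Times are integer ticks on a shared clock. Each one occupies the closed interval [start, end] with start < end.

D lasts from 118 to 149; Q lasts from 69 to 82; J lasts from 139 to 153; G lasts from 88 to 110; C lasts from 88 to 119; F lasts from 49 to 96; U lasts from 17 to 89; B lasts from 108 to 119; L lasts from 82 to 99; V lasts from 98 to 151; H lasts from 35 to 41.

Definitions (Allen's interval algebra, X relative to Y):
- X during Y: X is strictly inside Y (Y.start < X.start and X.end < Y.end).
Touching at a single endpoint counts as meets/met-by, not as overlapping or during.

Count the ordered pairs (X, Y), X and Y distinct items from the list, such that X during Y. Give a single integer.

Checking all 110 ordered pairs for relation 'during'; matching pairs in alphabetical order:
(B, V): B during V ✓
(D, V): D during V ✓
(H, U): H during U ✓
(Q, F): Q during F ✓
(Q, U): Q during U ✓
Count: 5.

5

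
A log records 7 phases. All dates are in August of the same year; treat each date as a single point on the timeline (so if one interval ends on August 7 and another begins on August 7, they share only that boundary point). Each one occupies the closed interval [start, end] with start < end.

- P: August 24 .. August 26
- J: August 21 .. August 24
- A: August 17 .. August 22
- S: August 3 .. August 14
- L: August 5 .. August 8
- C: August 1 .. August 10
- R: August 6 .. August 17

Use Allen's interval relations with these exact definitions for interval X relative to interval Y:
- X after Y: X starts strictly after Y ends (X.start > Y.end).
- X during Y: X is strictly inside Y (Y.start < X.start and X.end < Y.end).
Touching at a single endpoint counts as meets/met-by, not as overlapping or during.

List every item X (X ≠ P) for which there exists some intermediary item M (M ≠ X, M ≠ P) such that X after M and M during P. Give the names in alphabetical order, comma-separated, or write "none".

none

Target P = [August 24, August 26].
Intermediaries M with M during P: none.
Union: none.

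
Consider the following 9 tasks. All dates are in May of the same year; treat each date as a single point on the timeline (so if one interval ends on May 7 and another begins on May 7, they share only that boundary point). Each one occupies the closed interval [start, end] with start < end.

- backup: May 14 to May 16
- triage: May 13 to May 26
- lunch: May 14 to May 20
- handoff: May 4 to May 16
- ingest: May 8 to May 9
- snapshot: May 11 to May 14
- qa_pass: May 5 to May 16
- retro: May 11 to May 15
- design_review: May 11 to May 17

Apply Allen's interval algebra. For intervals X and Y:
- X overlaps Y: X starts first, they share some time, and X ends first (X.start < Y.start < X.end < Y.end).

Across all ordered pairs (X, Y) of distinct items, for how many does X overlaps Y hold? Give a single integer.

12

Checking all 72 ordered pairs for relation 'overlaps'; matching pairs in alphabetical order:
(design_review, lunch): design_review overlaps lunch ✓
(design_review, triage): design_review overlaps triage ✓
(handoff, design_review): handoff overlaps design_review ✓
(handoff, lunch): handoff overlaps lunch ✓
(handoff, triage): handoff overlaps triage ✓
(qa_pass, design_review): qa_pass overlaps design_review ✓
(qa_pass, lunch): qa_pass overlaps lunch ✓
(qa_pass, triage): qa_pass overlaps triage ✓
(retro, backup): retro overlaps backup ✓
(retro, lunch): retro overlaps lunch ✓
(retro, triage): retro overlaps triage ✓
(snapshot, triage): snapshot overlaps triage ✓
Count: 12.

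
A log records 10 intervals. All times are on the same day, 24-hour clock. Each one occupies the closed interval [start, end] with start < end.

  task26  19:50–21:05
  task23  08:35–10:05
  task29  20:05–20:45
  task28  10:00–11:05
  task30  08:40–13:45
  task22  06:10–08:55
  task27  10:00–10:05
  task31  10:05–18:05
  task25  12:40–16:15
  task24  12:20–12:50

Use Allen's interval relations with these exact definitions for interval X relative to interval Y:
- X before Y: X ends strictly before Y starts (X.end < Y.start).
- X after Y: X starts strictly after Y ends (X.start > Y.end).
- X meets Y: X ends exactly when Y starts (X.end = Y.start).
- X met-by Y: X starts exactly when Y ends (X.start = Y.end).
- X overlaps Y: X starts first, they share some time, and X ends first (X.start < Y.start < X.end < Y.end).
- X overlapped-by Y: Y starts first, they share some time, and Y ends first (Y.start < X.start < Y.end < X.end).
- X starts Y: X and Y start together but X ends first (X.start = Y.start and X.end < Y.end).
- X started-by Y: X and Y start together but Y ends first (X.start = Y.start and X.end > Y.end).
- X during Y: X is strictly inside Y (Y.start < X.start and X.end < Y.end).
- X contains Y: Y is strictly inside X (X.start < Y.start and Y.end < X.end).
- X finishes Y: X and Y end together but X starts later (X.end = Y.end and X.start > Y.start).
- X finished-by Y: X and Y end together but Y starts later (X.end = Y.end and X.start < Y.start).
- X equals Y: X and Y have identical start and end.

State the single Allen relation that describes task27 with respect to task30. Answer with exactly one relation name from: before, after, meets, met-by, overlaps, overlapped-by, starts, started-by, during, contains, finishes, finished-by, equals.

task27 = [10:00, 10:05]; task30 = [08:40, 13:45].
Compare endpoints: task27.start > task30.start, task27.start < task30.end, task27.end > task30.start, task27.end < task30.end.
That pattern is 'during'.

during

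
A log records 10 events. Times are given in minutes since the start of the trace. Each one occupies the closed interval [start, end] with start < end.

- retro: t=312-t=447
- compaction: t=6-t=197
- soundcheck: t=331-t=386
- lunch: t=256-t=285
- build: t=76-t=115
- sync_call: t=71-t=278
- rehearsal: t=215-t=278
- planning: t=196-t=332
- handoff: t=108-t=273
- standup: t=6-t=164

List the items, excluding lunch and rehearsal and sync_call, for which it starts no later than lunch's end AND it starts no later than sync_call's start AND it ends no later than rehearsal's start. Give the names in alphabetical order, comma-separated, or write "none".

Conditions: its start is no later than lunch's end (X.start <= t=285) AND its start is no later than sync_call's start (X.start <= t=71) AND its end is no later than rehearsal's start (X.end <= t=215).
build: start t=76 <= t=285? ✓; start t=76 <= t=71? ✗; end t=115 <= t=215? ✓ → no.
compaction: start t=6 <= t=285? ✓; start t=6 <= t=71? ✓; end t=197 <= t=215? ✓ → yes.
handoff: start t=108 <= t=285? ✓; start t=108 <= t=71? ✗; end t=273 <= t=215? ✗ → no.
planning: start t=196 <= t=285? ✓; start t=196 <= t=71? ✗; end t=332 <= t=215? ✗ → no.
retro: start t=312 <= t=285? ✗; start t=312 <= t=71? ✗; end t=447 <= t=215? ✗ → no.
soundcheck: start t=331 <= t=285? ✗; start t=331 <= t=71? ✗; end t=386 <= t=215? ✗ → no.
standup: start t=6 <= t=285? ✓; start t=6 <= t=71? ✓; end t=164 <= t=215? ✓ → yes.
Result: compaction, standup.

compaction, standup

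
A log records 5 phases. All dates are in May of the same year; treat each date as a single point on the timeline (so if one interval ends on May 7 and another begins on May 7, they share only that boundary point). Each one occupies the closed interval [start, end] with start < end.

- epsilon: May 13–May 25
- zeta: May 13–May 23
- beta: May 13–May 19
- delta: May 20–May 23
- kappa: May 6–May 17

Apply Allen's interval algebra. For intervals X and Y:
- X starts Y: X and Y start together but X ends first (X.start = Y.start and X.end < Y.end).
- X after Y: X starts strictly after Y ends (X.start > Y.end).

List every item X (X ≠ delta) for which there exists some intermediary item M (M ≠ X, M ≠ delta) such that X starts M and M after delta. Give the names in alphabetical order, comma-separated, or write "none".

none

Target delta = [May 20, May 23].
Intermediaries M with M after delta: none.
Union: none.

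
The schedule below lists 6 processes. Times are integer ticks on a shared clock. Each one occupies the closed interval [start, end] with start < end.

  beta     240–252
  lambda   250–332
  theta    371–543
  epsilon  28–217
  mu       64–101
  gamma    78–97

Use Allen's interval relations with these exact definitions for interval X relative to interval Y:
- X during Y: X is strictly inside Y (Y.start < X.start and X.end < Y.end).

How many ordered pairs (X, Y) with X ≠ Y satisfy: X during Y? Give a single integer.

Checking all 30 ordered pairs for relation 'during'; matching pairs in alphabetical order:
(gamma, epsilon): gamma during epsilon ✓
(gamma, mu): gamma during mu ✓
(mu, epsilon): mu during epsilon ✓
Count: 3.

3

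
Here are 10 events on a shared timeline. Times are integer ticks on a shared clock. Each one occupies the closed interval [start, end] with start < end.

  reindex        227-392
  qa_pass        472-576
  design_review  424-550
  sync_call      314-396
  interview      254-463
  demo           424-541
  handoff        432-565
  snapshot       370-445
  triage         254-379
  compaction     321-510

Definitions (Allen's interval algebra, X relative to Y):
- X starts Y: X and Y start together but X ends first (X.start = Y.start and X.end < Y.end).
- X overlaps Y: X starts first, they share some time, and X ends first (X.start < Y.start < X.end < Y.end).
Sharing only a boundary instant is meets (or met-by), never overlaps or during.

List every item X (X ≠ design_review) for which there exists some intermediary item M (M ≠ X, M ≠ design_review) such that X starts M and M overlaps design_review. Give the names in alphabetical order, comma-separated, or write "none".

Target design_review = [424, 550].
Intermediaries M with M overlaps design_review: compaction, interview, snapshot.
Via compaction — items with X starts compaction: none.
Via interview — items with X starts interview: triage.
Via snapshot — items with X starts snapshot: none.
Union: triage.

triage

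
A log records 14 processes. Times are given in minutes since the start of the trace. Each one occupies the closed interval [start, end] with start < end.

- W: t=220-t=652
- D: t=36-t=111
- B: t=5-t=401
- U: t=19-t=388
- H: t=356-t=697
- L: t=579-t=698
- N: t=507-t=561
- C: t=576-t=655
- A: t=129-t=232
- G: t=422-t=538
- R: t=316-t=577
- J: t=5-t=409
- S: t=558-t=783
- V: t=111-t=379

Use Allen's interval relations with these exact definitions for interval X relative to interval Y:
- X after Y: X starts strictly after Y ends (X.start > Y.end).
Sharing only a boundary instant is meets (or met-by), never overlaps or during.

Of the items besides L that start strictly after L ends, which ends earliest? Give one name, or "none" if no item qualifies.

none

Target L = [t=579, t=698].
A [t=129, t=232] → before → excluded.
B [t=5, t=401] → before → excluded.
C [t=576, t=655] → overlaps → excluded.
D [t=36, t=111] → before → excluded.
G [t=422, t=538] → before → excluded.
H [t=356, t=697] → overlaps → excluded.
J [t=5, t=409] → before → excluded.
N [t=507, t=561] → before → excluded.
R [t=316, t=577] → before → excluded.
S [t=558, t=783] → contains → excluded.
U [t=19, t=388] → before → excluded.
V [t=111, t=379] → before → excluded.
W [t=220, t=652] → overlaps → excluded.
No candidates → none.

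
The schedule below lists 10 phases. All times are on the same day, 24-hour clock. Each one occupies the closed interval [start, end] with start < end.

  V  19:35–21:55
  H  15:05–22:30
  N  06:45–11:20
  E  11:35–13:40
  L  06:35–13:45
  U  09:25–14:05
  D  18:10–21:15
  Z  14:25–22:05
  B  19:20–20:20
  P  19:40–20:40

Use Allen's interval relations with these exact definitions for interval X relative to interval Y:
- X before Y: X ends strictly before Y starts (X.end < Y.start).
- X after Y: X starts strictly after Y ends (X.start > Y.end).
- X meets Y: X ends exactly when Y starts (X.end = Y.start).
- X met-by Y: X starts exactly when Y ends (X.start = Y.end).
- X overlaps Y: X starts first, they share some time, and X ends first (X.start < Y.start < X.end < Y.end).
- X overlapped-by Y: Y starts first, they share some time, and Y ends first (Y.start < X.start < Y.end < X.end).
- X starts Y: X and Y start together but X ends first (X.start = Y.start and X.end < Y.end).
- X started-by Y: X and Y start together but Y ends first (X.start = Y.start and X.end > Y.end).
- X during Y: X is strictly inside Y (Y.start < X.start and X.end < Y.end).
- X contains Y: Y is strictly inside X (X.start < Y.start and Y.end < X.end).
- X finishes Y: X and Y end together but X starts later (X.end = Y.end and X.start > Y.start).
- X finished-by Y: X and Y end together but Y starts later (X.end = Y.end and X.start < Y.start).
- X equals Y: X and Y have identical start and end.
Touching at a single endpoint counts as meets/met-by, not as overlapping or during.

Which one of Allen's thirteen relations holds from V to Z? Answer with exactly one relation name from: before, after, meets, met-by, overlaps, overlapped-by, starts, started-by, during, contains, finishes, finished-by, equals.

during

V = [19:35, 21:55]; Z = [14:25, 22:05].
Compare endpoints: V.start > Z.start, V.start < Z.end, V.end > Z.start, V.end < Z.end.
That pattern is 'during'.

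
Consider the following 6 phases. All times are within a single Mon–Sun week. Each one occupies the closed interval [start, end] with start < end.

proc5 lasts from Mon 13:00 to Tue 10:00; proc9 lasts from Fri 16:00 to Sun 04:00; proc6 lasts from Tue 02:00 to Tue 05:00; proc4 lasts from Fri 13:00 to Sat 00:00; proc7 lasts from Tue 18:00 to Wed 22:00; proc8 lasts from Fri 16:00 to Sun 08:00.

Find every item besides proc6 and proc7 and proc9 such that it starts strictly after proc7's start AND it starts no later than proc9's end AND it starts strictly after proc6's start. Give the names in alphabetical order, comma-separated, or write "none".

proc4, proc8

Conditions: its start is strictly after proc7's start (X.start > Tue 18:00) AND its start is no later than proc9's end (X.start <= Sun 04:00) AND its start is strictly after proc6's start (X.start > Tue 02:00).
proc4: start Fri 13:00 > Tue 18:00? ✓; start Fri 13:00 <= Sun 04:00? ✓; start Fri 13:00 > Tue 02:00? ✓ → yes.
proc5: start Mon 13:00 > Tue 18:00? ✗; start Mon 13:00 <= Sun 04:00? ✓; start Mon 13:00 > Tue 02:00? ✗ → no.
proc8: start Fri 16:00 > Tue 18:00? ✓; start Fri 16:00 <= Sun 04:00? ✓; start Fri 16:00 > Tue 02:00? ✓ → yes.
Result: proc4, proc8.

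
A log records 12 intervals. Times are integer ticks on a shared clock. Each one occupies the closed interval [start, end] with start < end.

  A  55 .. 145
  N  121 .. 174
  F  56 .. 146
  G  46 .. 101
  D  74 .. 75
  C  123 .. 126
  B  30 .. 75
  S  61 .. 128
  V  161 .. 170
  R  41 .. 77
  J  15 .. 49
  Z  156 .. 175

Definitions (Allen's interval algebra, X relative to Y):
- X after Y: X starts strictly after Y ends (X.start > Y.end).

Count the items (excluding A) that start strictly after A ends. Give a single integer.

2

Target A = [55, 145].
B [30, 75] → overlaps → no.
C [123, 126] → during → no.
D [74, 75] → during → no.
F [56, 146] → overlapped-by → no.
G [46, 101] → overlaps → no.
J [15, 49] → before → no.
N [121, 174] → overlapped-by → no.
R [41, 77] → overlaps → no.
S [61, 128] → during → no.
V [161, 170] → after → counts.
Z [156, 175] → after → counts.
Total: 2.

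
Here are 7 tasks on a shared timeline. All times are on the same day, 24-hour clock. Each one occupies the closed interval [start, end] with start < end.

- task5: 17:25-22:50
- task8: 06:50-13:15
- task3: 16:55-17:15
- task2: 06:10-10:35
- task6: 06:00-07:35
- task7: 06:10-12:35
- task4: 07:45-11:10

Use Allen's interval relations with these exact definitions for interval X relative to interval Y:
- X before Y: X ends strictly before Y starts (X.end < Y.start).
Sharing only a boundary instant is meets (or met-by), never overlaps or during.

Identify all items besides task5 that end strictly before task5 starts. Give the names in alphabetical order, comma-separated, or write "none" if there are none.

Target task5 = [17:25, 22:50].
task2 [06:10, 10:35] → before → yes.
task3 [16:55, 17:15] → before → yes.
task4 [07:45, 11:10] → before → yes.
task6 [06:00, 07:35] → before → yes.
task7 [06:10, 12:35] → before → yes.
task8 [06:50, 13:15] → before → yes.
Result: task2, task3, task4, task6, task7, task8.

task2, task3, task4, task6, task7, task8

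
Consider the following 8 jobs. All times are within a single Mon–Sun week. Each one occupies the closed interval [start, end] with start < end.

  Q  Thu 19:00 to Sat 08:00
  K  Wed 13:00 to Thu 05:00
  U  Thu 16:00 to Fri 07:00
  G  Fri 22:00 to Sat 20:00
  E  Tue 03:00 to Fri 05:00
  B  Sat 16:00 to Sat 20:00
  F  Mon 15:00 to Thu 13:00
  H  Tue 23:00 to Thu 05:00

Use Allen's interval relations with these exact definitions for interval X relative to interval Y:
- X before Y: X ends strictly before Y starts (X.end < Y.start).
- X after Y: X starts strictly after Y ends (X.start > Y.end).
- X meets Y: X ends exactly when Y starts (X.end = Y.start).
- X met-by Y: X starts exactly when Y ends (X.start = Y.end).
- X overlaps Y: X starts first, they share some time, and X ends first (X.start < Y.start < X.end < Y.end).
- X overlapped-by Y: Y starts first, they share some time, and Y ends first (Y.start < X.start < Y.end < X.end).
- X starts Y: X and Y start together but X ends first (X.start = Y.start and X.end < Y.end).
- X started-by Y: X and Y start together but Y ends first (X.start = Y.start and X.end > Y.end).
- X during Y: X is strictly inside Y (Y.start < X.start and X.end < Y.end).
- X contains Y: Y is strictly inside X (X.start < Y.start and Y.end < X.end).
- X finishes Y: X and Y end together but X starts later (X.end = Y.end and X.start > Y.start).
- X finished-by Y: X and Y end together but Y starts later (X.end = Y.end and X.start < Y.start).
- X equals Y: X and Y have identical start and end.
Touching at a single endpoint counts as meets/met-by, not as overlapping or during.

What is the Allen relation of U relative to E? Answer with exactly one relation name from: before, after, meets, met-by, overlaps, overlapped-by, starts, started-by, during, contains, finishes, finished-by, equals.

U = [Thu 16:00, Fri 07:00]; E = [Tue 03:00, Fri 05:00].
Compare endpoints: U.start > E.start, U.start < E.end, U.end > E.start, U.end > E.end.
That pattern is 'overlapped-by'.

overlapped-by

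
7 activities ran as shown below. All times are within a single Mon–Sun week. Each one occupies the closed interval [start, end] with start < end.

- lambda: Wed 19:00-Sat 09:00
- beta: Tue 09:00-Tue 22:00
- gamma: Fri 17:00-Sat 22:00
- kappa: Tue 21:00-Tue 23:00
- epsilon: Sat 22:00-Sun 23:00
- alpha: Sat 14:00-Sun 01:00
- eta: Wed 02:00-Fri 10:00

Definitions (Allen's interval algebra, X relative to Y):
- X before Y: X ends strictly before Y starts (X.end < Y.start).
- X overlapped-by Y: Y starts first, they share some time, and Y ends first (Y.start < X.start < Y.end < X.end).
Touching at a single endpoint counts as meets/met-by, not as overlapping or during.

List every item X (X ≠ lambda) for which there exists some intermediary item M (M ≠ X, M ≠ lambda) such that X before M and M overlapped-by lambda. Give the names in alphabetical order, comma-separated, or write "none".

Target lambda = [Wed 19:00, Sat 09:00].
Intermediaries M with M overlapped-by lambda: gamma.
Via gamma — items with X before gamma: beta, eta, kappa.
Union: beta, eta, kappa.

beta, eta, kappa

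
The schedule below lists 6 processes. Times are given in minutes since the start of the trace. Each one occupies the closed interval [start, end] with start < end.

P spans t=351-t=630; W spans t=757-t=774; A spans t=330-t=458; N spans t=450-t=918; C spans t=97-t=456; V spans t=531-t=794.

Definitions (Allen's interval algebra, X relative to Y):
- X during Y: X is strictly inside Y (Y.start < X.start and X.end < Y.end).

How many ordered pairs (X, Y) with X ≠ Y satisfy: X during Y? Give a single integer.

Checking all 30 ordered pairs for relation 'during'; matching pairs in alphabetical order:
(V, N): V during N ✓
(W, N): W during N ✓
(W, V): W during V ✓
Count: 3.

3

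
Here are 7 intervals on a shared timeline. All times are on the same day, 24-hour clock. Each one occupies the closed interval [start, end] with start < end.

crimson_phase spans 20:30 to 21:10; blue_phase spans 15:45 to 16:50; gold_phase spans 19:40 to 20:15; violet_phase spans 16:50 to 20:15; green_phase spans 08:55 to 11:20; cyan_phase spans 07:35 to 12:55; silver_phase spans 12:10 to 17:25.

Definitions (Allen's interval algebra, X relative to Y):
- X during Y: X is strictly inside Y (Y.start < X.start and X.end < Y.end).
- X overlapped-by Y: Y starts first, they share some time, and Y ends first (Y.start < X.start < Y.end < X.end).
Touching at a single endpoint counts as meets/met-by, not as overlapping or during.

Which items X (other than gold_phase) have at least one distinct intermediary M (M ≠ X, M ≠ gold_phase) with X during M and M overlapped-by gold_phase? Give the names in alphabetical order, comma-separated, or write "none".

Target gold_phase = [19:40, 20:15].
Intermediaries M with M overlapped-by gold_phase: none.
Union: none.

none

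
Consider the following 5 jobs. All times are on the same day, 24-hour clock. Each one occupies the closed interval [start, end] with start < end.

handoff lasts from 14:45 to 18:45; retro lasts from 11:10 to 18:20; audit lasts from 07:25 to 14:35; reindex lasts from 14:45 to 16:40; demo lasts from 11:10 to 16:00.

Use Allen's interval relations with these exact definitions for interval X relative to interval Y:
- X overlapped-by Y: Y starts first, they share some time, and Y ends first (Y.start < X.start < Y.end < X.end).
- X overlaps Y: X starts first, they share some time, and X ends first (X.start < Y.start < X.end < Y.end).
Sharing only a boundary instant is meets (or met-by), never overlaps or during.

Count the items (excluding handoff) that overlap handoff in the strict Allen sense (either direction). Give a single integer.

2

Target handoff = [14:45, 18:45].
audit [07:25, 14:35] → before → no.
demo [11:10, 16:00] → overlaps → counts.
reindex [14:45, 16:40] → starts → no.
retro [11:10, 18:20] → overlaps → counts.
Total: 2.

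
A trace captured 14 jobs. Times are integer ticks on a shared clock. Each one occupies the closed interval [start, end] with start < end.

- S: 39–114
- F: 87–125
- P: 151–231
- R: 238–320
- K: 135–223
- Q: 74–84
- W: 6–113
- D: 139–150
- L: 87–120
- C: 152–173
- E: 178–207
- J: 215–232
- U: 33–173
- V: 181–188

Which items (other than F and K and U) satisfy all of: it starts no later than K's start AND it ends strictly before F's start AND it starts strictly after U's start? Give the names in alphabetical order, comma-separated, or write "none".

Conditions: its start is no later than K's start (X.start <= 135) AND its end is strictly before F's start (X.end < 87) AND its start is strictly after U's start (X.start > 33).
C: start 152 <= 135? ✗; end 173 < 87? ✗; start 152 > 33? ✓ → no.
D: start 139 <= 135? ✗; end 150 < 87? ✗; start 139 > 33? ✓ → no.
E: start 178 <= 135? ✗; end 207 < 87? ✗; start 178 > 33? ✓ → no.
J: start 215 <= 135? ✗; end 232 < 87? ✗; start 215 > 33? ✓ → no.
L: start 87 <= 135? ✓; end 120 < 87? ✗; start 87 > 33? ✓ → no.
P: start 151 <= 135? ✗; end 231 < 87? ✗; start 151 > 33? ✓ → no.
Q: start 74 <= 135? ✓; end 84 < 87? ✓; start 74 > 33? ✓ → yes.
R: start 238 <= 135? ✗; end 320 < 87? ✗; start 238 > 33? ✓ → no.
S: start 39 <= 135? ✓; end 114 < 87? ✗; start 39 > 33? ✓ → no.
V: start 181 <= 135? ✗; end 188 < 87? ✗; start 181 > 33? ✓ → no.
W: start 6 <= 135? ✓; end 113 < 87? ✗; start 6 > 33? ✗ → no.
Result: Q.

Q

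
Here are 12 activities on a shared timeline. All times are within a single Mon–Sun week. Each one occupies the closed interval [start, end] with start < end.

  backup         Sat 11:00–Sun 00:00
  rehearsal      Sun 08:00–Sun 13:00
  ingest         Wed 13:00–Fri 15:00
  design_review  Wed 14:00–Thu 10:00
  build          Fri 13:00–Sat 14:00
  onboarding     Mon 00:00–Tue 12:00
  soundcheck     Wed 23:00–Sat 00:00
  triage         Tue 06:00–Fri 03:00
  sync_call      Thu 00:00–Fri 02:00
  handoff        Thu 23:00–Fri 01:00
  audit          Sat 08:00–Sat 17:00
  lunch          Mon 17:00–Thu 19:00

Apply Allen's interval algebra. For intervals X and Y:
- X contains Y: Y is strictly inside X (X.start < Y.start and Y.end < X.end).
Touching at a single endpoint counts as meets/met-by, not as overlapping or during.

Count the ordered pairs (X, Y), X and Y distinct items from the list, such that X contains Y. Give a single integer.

Checking all 132 ordered pairs for relation 'contains'; matching pairs in alphabetical order:
(ingest, design_review): ingest contains design_review ✓
(ingest, handoff): ingest contains handoff ✓
(ingest, sync_call): ingest contains sync_call ✓
(lunch, design_review): lunch contains design_review ✓
(soundcheck, handoff): soundcheck contains handoff ✓
(soundcheck, sync_call): soundcheck contains sync_call ✓
(sync_call, handoff): sync_call contains handoff ✓
(triage, design_review): triage contains design_review ✓
(triage, handoff): triage contains handoff ✓
(triage, sync_call): triage contains sync_call ✓
Count: 10.

10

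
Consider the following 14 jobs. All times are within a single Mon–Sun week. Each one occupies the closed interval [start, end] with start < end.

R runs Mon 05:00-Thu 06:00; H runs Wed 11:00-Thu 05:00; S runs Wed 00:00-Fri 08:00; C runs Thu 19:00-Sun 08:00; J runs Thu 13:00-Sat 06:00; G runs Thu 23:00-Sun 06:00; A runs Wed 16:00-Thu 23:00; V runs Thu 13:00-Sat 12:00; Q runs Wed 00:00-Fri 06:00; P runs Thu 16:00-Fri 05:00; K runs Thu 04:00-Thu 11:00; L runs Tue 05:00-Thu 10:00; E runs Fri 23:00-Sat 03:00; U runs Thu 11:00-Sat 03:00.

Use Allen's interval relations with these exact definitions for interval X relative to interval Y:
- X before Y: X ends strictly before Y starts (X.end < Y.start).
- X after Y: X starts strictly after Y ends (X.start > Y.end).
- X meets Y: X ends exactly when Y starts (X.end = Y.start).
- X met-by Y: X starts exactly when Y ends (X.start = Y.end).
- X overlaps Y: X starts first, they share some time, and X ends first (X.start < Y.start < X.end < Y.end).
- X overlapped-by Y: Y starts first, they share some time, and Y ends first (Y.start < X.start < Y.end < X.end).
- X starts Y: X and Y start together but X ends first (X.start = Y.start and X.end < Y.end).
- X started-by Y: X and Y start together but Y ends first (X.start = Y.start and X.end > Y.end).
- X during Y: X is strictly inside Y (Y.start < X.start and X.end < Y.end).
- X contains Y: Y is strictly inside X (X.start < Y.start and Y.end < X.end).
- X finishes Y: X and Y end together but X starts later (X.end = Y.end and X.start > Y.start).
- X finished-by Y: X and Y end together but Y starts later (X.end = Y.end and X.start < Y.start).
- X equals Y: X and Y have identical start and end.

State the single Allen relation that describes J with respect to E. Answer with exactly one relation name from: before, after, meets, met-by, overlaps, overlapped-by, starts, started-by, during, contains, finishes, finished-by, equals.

J = [Thu 13:00, Sat 06:00]; E = [Fri 23:00, Sat 03:00].
Compare endpoints: J.start < E.start, J.start < E.end, J.end > E.start, J.end > E.end.
That pattern is 'contains'.

contains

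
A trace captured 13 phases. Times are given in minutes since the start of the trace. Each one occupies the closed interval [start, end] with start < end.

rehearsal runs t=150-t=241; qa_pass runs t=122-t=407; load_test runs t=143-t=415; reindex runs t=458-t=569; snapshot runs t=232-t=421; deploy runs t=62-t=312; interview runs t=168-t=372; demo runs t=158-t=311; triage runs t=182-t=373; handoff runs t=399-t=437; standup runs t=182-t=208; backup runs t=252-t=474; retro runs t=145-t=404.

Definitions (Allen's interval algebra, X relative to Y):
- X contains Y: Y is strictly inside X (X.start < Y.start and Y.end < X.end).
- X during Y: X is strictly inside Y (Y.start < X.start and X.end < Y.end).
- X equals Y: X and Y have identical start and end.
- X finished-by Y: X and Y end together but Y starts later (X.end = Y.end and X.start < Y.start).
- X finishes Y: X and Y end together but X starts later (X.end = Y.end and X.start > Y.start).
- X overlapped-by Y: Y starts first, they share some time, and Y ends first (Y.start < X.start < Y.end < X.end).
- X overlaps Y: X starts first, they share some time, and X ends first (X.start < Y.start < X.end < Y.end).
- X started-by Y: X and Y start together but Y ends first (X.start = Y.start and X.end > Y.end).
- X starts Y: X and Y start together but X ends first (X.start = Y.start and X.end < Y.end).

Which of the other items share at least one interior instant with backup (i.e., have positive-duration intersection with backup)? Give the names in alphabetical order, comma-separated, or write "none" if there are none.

Target backup = [t=252, t=474].
demo [t=158, t=311] → overlaps → yes.
deploy [t=62, t=312] → overlaps → yes.
handoff [t=399, t=437] → during → yes.
interview [t=168, t=372] → overlaps → yes.
load_test [t=143, t=415] → overlaps → yes.
qa_pass [t=122, t=407] → overlaps → yes.
rehearsal [t=150, t=241] → before → no.
reindex [t=458, t=569] → overlapped-by → yes.
retro [t=145, t=404] → overlaps → yes.
snapshot [t=232, t=421] → overlaps → yes.
standup [t=182, t=208] → before → no.
triage [t=182, t=373] → overlaps → yes.
Result: demo, deploy, handoff, interview, load_test, qa_pass, reindex, retro, snapshot, triage.

demo, deploy, handoff, interview, load_test, qa_pass, reindex, retro, snapshot, triage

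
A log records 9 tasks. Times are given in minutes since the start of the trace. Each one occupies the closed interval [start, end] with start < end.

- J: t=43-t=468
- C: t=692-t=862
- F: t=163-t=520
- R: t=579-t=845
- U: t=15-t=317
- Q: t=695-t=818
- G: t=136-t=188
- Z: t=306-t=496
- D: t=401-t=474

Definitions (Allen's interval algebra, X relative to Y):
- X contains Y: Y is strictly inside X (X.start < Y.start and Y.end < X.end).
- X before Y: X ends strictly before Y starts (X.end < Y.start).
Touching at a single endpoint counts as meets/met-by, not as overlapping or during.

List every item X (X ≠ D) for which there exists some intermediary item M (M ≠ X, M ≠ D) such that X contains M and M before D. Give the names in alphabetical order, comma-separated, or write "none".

Target D = [t=401, t=474].
Intermediaries M with M before D: G, U.
Via G — items with X contains G: J, U.
Via U — items with X contains U: none.
Union: J, U.

J, U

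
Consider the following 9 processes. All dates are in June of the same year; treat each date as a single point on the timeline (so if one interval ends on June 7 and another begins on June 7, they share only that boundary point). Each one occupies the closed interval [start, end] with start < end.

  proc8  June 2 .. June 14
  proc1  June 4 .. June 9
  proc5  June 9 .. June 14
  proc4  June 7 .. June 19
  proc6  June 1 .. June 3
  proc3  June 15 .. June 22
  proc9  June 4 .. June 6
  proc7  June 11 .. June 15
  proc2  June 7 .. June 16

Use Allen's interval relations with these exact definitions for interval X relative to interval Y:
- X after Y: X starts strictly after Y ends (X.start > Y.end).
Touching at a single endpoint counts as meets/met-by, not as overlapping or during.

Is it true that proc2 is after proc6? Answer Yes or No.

Yes

proc2 = [June 7, June 16], proc6 = [June 1, June 3].
Actual relation of proc2 to proc6: after.
Asked whether 'after' holds → Yes.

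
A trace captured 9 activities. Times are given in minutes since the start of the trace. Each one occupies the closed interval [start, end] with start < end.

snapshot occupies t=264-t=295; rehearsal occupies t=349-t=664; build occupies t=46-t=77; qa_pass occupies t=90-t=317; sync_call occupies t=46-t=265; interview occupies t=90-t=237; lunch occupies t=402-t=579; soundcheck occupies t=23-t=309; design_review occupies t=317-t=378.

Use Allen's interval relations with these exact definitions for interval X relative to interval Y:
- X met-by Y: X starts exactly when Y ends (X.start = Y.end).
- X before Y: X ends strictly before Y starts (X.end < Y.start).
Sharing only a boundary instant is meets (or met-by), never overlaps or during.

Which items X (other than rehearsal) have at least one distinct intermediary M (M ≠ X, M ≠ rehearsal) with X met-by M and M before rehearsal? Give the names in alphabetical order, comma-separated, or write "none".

design_review

Target rehearsal = [t=349, t=664].
Intermediaries M with M before rehearsal: build, interview, qa_pass, snapshot, soundcheck, sync_call.
Via build — items with X met-by build: none.
Via interview — items with X met-by interview: none.
Via qa_pass — items with X met-by qa_pass: design_review.
Via snapshot — items with X met-by snapshot: none.
Via soundcheck — items with X met-by soundcheck: none.
Via sync_call — items with X met-by sync_call: none.
Union: design_review.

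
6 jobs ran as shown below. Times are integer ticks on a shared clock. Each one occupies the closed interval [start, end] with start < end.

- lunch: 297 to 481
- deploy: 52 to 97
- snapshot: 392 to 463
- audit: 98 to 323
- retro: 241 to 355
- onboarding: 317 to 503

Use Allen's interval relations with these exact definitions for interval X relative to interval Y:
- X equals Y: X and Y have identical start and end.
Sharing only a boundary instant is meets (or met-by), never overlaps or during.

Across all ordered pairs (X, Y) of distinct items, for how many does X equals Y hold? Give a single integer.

Checking all 30 ordered pairs for relation 'equals'; matching pairs in alphabetical order:
No pair satisfies it.
Count: 0.

0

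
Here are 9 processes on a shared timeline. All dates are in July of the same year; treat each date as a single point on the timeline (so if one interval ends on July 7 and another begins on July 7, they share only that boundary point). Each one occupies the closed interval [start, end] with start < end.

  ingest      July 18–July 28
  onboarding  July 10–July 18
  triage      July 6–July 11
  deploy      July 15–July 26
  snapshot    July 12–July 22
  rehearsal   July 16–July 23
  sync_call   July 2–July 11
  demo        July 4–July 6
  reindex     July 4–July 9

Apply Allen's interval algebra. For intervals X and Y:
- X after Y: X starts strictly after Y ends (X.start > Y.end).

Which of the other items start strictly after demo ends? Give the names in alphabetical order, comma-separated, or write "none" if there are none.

Target demo = [July 4, July 6].
deploy [July 15, July 26] → after → yes.
ingest [July 18, July 28] → after → yes.
onboarding [July 10, July 18] → after → yes.
rehearsal [July 16, July 23] → after → yes.
reindex [July 4, July 9] → started-by → no.
snapshot [July 12, July 22] → after → yes.
sync_call [July 2, July 11] → contains → no.
triage [July 6, July 11] → met-by → no.
Result: deploy, ingest, onboarding, rehearsal, snapshot.

deploy, ingest, onboarding, rehearsal, snapshot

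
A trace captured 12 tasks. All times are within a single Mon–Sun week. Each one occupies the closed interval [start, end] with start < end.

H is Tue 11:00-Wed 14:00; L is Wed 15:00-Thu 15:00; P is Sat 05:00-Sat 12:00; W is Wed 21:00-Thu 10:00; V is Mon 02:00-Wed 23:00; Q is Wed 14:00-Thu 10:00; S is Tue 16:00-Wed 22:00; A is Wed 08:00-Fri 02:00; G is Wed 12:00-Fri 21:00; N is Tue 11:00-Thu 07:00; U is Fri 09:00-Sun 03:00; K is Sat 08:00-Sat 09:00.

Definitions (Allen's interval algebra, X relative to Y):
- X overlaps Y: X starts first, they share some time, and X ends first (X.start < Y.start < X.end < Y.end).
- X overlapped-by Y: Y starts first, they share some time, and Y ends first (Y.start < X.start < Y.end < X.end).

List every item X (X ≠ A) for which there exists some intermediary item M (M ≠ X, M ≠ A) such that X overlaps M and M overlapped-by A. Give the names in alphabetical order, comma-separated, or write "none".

Target A = [Wed 08:00, Fri 02:00].
Intermediaries M with M overlapped-by A: G.
Via G — items with X overlaps G: H, N, S, V.
Union: H, N, S, V.

H, N, S, V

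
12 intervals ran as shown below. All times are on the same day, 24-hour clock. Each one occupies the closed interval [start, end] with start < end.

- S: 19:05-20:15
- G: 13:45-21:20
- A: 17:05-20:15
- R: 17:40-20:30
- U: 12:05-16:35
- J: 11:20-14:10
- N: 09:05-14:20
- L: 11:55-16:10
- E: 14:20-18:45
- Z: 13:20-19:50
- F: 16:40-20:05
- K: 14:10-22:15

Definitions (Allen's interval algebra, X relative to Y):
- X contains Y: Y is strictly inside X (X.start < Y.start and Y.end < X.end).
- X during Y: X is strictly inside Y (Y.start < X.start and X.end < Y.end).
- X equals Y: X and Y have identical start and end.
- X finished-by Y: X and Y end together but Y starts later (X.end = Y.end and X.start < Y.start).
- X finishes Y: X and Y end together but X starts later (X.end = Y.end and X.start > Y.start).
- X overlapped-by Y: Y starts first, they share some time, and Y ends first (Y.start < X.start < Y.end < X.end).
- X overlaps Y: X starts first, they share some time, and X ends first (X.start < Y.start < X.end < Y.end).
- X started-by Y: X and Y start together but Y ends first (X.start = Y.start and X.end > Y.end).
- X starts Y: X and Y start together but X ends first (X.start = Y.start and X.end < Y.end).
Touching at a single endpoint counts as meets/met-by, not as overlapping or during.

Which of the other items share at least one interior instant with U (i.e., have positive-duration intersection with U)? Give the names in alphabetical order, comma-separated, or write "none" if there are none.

Target U = [12:05, 16:35].
A [17:05, 20:15] → after → no.
E [14:20, 18:45] → overlapped-by → yes.
F [16:40, 20:05] → after → no.
G [13:45, 21:20] → overlapped-by → yes.
J [11:20, 14:10] → overlaps → yes.
K [14:10, 22:15] → overlapped-by → yes.
L [11:55, 16:10] → overlaps → yes.
N [09:05, 14:20] → overlaps → yes.
R [17:40, 20:30] → after → no.
S [19:05, 20:15] → after → no.
Z [13:20, 19:50] → overlapped-by → yes.
Result: E, G, J, K, L, N, Z.

E, G, J, K, L, N, Z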